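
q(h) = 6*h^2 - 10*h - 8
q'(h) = 12*h - 10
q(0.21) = -9.84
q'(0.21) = -7.48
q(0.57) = -11.75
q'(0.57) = -3.16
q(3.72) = 37.83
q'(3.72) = 34.64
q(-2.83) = 68.35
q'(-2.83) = -43.96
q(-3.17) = 83.99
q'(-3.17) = -48.04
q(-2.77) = 65.74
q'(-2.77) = -43.24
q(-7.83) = 438.15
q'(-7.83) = -103.96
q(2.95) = 14.72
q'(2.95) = 25.40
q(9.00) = 388.00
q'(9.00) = 98.00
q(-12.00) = 976.00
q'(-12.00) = -154.00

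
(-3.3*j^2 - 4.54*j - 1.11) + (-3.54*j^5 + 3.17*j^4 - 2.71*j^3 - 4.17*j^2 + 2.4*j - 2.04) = -3.54*j^5 + 3.17*j^4 - 2.71*j^3 - 7.47*j^2 - 2.14*j - 3.15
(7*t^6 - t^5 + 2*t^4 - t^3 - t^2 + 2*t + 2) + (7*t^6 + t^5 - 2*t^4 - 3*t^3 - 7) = 14*t^6 - 4*t^3 - t^2 + 2*t - 5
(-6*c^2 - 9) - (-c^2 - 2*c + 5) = -5*c^2 + 2*c - 14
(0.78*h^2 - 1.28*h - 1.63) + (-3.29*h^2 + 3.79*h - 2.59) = -2.51*h^2 + 2.51*h - 4.22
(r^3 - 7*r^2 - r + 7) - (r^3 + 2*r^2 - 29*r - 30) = -9*r^2 + 28*r + 37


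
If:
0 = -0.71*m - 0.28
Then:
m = -0.39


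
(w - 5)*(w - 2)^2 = w^3 - 9*w^2 + 24*w - 20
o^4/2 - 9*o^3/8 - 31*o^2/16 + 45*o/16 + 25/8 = (o/2 + 1/2)*(o - 5/2)*(o - 2)*(o + 5/4)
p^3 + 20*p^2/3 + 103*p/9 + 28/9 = (p + 1/3)*(p + 7/3)*(p + 4)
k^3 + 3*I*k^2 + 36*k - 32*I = (k - 4*I)*(k - I)*(k + 8*I)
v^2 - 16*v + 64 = (v - 8)^2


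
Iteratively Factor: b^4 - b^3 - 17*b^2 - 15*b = (b + 3)*(b^3 - 4*b^2 - 5*b) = (b - 5)*(b + 3)*(b^2 + b) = b*(b - 5)*(b + 3)*(b + 1)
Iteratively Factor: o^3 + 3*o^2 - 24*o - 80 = (o - 5)*(o^2 + 8*o + 16) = (o - 5)*(o + 4)*(o + 4)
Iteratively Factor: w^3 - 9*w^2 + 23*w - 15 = (w - 3)*(w^2 - 6*w + 5) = (w - 3)*(w - 1)*(w - 5)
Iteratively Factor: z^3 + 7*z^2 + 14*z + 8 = (z + 4)*(z^2 + 3*z + 2) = (z + 1)*(z + 4)*(z + 2)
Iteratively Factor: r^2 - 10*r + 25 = (r - 5)*(r - 5)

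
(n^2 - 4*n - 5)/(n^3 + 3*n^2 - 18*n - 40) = (n^2 - 4*n - 5)/(n^3 + 3*n^2 - 18*n - 40)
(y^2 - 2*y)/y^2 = (y - 2)/y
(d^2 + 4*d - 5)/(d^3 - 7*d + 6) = (d + 5)/(d^2 + d - 6)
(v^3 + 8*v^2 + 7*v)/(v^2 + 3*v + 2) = v*(v + 7)/(v + 2)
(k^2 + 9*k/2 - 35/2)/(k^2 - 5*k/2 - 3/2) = (-2*k^2 - 9*k + 35)/(-2*k^2 + 5*k + 3)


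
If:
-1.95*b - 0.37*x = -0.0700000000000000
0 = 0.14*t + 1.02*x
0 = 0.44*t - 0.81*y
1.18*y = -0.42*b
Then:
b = 0.04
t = -0.02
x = 0.00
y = -0.01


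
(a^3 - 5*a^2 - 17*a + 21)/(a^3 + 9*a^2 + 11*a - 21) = (a - 7)/(a + 7)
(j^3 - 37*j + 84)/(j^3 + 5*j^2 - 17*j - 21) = (j - 4)/(j + 1)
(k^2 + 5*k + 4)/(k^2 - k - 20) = (k + 1)/(k - 5)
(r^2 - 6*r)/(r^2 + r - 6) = r*(r - 6)/(r^2 + r - 6)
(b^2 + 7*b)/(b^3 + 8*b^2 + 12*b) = (b + 7)/(b^2 + 8*b + 12)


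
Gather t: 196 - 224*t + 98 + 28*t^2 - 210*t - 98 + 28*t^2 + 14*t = 56*t^2 - 420*t + 196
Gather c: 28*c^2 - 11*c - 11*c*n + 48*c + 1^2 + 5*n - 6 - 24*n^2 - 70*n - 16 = 28*c^2 + c*(37 - 11*n) - 24*n^2 - 65*n - 21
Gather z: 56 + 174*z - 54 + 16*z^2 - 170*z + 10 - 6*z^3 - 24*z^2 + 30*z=-6*z^3 - 8*z^2 + 34*z + 12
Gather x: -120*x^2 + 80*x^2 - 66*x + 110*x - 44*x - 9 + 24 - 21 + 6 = -40*x^2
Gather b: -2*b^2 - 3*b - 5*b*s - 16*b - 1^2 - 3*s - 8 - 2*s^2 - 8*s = -2*b^2 + b*(-5*s - 19) - 2*s^2 - 11*s - 9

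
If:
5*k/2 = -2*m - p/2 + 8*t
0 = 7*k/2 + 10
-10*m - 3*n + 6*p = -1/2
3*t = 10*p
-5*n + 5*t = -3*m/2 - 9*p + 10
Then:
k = -20/7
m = 99635/127687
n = -730631/255374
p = -27240/127687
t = -90800/127687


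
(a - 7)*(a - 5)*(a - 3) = a^3 - 15*a^2 + 71*a - 105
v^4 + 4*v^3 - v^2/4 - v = v*(v - 1/2)*(v + 1/2)*(v + 4)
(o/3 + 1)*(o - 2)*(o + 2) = o^3/3 + o^2 - 4*o/3 - 4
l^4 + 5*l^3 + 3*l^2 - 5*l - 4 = (l - 1)*(l + 1)^2*(l + 4)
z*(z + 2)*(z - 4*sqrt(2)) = z^3 - 4*sqrt(2)*z^2 + 2*z^2 - 8*sqrt(2)*z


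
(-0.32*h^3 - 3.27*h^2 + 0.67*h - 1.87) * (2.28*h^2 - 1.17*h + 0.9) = -0.7296*h^5 - 7.0812*h^4 + 5.0655*h^3 - 7.9905*h^2 + 2.7909*h - 1.683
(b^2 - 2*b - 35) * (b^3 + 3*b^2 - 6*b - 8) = b^5 + b^4 - 47*b^3 - 101*b^2 + 226*b + 280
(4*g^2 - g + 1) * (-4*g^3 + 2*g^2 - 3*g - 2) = -16*g^5 + 12*g^4 - 18*g^3 - 3*g^2 - g - 2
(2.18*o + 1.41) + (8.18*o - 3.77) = 10.36*o - 2.36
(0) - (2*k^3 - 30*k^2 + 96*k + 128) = -2*k^3 + 30*k^2 - 96*k - 128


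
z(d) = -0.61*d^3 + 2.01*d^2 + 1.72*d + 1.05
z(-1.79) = 7.91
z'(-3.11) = -28.48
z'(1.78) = 3.08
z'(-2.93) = -25.77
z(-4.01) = 65.81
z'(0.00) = 1.72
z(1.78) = 7.04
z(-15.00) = 2486.25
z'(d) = -1.83*d^2 + 4.02*d + 1.72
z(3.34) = 6.49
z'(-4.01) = -43.83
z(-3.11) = 33.49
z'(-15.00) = -470.33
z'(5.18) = -26.56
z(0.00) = 1.05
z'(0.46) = 3.18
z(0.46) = 2.21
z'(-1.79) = -11.34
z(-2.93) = 28.61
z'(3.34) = -5.27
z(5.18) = -20.89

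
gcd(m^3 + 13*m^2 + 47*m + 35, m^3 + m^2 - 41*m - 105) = m + 5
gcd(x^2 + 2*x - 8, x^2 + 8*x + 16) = x + 4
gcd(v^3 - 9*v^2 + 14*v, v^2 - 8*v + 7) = v - 7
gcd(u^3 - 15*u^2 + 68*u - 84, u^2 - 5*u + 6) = u - 2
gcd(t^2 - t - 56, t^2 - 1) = 1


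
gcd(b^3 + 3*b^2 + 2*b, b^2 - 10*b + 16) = 1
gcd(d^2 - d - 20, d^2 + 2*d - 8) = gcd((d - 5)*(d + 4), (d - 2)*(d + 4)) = d + 4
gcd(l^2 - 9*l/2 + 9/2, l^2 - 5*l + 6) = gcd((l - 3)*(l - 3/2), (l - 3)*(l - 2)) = l - 3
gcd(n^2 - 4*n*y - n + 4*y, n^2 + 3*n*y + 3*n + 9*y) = 1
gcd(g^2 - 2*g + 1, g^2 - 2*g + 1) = g^2 - 2*g + 1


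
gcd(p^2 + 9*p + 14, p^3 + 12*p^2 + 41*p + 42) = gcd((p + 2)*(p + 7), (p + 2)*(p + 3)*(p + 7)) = p^2 + 9*p + 14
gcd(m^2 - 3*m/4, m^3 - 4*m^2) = m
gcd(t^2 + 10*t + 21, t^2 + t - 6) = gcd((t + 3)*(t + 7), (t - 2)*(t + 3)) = t + 3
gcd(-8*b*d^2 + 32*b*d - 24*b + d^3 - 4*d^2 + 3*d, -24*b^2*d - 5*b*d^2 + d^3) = 8*b - d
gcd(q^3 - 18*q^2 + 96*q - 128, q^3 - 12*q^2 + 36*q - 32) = q^2 - 10*q + 16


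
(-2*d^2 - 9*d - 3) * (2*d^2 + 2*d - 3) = -4*d^4 - 22*d^3 - 18*d^2 + 21*d + 9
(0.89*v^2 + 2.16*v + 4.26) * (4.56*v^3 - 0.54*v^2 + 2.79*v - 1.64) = 4.0584*v^5 + 9.369*v^4 + 20.7423*v^3 + 2.2664*v^2 + 8.343*v - 6.9864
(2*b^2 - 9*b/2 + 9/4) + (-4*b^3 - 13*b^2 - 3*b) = -4*b^3 - 11*b^2 - 15*b/2 + 9/4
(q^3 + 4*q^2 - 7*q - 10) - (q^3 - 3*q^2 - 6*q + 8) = 7*q^2 - q - 18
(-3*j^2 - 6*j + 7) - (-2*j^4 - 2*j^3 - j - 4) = 2*j^4 + 2*j^3 - 3*j^2 - 5*j + 11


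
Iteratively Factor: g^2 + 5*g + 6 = (g + 2)*(g + 3)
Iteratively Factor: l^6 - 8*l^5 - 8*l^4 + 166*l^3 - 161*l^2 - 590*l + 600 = (l + 2)*(l^5 - 10*l^4 + 12*l^3 + 142*l^2 - 445*l + 300) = (l - 5)*(l + 2)*(l^4 - 5*l^3 - 13*l^2 + 77*l - 60) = (l - 5)*(l + 2)*(l + 4)*(l^3 - 9*l^2 + 23*l - 15) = (l - 5)*(l - 3)*(l + 2)*(l + 4)*(l^2 - 6*l + 5) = (l - 5)*(l - 3)*(l - 1)*(l + 2)*(l + 4)*(l - 5)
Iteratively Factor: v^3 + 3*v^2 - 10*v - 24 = (v + 4)*(v^2 - v - 6) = (v + 2)*(v + 4)*(v - 3)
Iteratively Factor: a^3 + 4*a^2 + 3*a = (a + 1)*(a^2 + 3*a) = (a + 1)*(a + 3)*(a)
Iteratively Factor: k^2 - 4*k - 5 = (k + 1)*(k - 5)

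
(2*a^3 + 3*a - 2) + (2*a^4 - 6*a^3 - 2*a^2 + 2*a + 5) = 2*a^4 - 4*a^3 - 2*a^2 + 5*a + 3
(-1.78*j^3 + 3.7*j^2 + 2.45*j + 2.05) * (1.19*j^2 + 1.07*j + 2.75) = -2.1182*j^5 + 2.4984*j^4 + 1.9795*j^3 + 15.236*j^2 + 8.931*j + 5.6375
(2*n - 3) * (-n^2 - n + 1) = -2*n^3 + n^2 + 5*n - 3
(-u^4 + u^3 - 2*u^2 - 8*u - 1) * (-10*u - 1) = 10*u^5 - 9*u^4 + 19*u^3 + 82*u^2 + 18*u + 1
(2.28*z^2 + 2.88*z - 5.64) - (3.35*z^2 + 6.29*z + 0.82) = -1.07*z^2 - 3.41*z - 6.46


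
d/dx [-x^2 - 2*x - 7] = -2*x - 2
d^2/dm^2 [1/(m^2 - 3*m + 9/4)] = 96/(16*m^4 - 96*m^3 + 216*m^2 - 216*m + 81)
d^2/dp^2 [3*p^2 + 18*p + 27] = 6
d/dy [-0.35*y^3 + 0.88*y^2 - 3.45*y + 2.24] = -1.05*y^2 + 1.76*y - 3.45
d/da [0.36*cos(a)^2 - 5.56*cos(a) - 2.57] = (5.56 - 0.72*cos(a))*sin(a)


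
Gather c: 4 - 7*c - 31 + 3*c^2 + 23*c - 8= 3*c^2 + 16*c - 35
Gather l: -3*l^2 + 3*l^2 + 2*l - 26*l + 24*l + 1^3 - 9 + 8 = 0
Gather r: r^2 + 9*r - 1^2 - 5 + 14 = r^2 + 9*r + 8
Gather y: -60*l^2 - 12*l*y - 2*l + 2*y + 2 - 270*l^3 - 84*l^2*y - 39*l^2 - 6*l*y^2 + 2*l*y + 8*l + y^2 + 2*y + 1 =-270*l^3 - 99*l^2 + 6*l + y^2*(1 - 6*l) + y*(-84*l^2 - 10*l + 4) + 3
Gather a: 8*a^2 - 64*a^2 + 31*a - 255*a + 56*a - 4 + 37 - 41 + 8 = -56*a^2 - 168*a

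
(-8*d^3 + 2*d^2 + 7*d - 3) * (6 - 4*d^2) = 32*d^5 - 8*d^4 - 76*d^3 + 24*d^2 + 42*d - 18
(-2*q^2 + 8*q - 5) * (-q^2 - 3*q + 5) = 2*q^4 - 2*q^3 - 29*q^2 + 55*q - 25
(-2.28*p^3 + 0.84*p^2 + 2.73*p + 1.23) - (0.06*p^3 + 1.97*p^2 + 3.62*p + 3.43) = -2.34*p^3 - 1.13*p^2 - 0.89*p - 2.2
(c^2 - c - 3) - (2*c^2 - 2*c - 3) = -c^2 + c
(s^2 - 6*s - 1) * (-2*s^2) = -2*s^4 + 12*s^3 + 2*s^2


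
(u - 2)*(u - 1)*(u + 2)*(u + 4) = u^4 + 3*u^3 - 8*u^2 - 12*u + 16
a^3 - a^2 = a^2*(a - 1)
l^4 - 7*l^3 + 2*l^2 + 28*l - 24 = (l - 6)*(l - 2)*(l - 1)*(l + 2)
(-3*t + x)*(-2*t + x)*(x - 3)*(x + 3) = 6*t^2*x^2 - 54*t^2 - 5*t*x^3 + 45*t*x + x^4 - 9*x^2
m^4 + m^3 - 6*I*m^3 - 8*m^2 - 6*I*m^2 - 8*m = m*(m + 1)*(m - 4*I)*(m - 2*I)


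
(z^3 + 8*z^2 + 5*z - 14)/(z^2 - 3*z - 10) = (z^2 + 6*z - 7)/(z - 5)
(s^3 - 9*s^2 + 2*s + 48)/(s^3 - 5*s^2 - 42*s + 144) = (s + 2)/(s + 6)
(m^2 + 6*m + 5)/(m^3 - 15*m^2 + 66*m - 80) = (m^2 + 6*m + 5)/(m^3 - 15*m^2 + 66*m - 80)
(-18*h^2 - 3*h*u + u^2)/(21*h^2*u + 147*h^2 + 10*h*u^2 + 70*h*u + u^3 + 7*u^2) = (-6*h + u)/(7*h*u + 49*h + u^2 + 7*u)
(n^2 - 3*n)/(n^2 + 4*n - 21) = n/(n + 7)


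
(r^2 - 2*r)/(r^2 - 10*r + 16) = r/(r - 8)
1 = 1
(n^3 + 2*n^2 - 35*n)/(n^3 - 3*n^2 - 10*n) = (n + 7)/(n + 2)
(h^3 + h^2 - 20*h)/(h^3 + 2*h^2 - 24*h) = (h + 5)/(h + 6)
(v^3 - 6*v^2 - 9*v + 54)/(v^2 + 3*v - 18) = (v^2 - 3*v - 18)/(v + 6)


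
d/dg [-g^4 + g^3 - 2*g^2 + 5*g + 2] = -4*g^3 + 3*g^2 - 4*g + 5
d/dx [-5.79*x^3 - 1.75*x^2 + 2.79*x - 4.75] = -17.37*x^2 - 3.5*x + 2.79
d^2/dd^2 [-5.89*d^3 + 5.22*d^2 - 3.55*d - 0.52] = 10.44 - 35.34*d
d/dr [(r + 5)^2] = 2*r + 10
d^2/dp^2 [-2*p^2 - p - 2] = -4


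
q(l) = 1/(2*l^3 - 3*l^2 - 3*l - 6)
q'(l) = (-6*l^2 + 6*l + 3)/(2*l^3 - 3*l^2 - 3*l - 6)^2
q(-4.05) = -0.01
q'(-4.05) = -0.00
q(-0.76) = -0.16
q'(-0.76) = -0.13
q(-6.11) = -0.00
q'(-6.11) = -0.00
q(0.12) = -0.16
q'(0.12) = 0.09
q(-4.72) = -0.00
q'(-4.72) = -0.00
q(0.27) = -0.14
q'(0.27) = 0.09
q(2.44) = -0.47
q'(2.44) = -4.00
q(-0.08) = -0.17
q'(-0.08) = 0.07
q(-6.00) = 0.00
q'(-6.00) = 0.00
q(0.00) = -0.17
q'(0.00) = 0.08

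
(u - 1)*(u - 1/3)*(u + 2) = u^3 + 2*u^2/3 - 7*u/3 + 2/3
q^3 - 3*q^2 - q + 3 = (q - 3)*(q - 1)*(q + 1)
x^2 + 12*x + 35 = (x + 5)*(x + 7)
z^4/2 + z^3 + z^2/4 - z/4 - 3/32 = (z/2 + 1/4)*(z - 1/2)*(z + 1/2)*(z + 3/2)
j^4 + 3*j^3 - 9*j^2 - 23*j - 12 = (j - 3)*(j + 1)^2*(j + 4)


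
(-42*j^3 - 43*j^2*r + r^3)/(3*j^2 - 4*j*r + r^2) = (-42*j^3 - 43*j^2*r + r^3)/(3*j^2 - 4*j*r + r^2)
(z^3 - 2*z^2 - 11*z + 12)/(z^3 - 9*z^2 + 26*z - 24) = (z^2 + 2*z - 3)/(z^2 - 5*z + 6)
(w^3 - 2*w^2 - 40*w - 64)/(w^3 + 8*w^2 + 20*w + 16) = (w - 8)/(w + 2)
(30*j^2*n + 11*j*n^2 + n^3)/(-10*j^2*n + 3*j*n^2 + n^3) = (-6*j - n)/(2*j - n)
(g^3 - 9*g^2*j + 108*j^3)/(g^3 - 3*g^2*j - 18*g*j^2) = (g - 6*j)/g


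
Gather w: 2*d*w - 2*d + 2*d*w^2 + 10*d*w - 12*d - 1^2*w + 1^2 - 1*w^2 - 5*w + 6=-14*d + w^2*(2*d - 1) + w*(12*d - 6) + 7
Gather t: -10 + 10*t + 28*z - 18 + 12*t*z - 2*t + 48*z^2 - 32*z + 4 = t*(12*z + 8) + 48*z^2 - 4*z - 24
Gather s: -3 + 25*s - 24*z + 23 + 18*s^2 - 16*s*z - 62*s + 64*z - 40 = 18*s^2 + s*(-16*z - 37) + 40*z - 20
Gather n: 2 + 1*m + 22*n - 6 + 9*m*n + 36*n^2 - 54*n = m + 36*n^2 + n*(9*m - 32) - 4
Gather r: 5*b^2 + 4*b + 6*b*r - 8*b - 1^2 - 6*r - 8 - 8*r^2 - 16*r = 5*b^2 - 4*b - 8*r^2 + r*(6*b - 22) - 9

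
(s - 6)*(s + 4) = s^2 - 2*s - 24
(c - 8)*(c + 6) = c^2 - 2*c - 48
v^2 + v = v*(v + 1)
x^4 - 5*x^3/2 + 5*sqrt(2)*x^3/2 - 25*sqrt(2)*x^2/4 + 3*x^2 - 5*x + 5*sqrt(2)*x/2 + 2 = (x - 2)*(x - 1/2)*(x + sqrt(2)/2)*(x + 2*sqrt(2))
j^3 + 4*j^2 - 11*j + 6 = (j - 1)^2*(j + 6)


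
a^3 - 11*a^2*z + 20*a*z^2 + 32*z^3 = (a - 8*z)*(a - 4*z)*(a + z)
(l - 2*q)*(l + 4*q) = l^2 + 2*l*q - 8*q^2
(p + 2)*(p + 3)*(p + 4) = p^3 + 9*p^2 + 26*p + 24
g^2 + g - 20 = (g - 4)*(g + 5)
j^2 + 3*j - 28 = (j - 4)*(j + 7)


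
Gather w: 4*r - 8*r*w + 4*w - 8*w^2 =4*r - 8*w^2 + w*(4 - 8*r)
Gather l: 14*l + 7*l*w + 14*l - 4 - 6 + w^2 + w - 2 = l*(7*w + 28) + w^2 + w - 12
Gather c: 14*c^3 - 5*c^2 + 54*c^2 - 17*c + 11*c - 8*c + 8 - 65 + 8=14*c^3 + 49*c^2 - 14*c - 49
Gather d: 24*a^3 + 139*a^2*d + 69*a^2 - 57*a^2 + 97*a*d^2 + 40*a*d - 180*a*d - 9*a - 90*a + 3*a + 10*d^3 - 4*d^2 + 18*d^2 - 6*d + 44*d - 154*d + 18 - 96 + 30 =24*a^3 + 12*a^2 - 96*a + 10*d^3 + d^2*(97*a + 14) + d*(139*a^2 - 140*a - 116) - 48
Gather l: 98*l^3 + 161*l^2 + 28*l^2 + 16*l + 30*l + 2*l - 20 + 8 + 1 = 98*l^3 + 189*l^2 + 48*l - 11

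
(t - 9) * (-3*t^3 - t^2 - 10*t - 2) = -3*t^4 + 26*t^3 - t^2 + 88*t + 18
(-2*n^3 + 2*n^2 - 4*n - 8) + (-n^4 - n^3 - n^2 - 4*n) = -n^4 - 3*n^3 + n^2 - 8*n - 8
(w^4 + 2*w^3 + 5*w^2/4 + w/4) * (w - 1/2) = w^5 + 3*w^4/2 + w^3/4 - 3*w^2/8 - w/8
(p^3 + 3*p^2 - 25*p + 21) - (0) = p^3 + 3*p^2 - 25*p + 21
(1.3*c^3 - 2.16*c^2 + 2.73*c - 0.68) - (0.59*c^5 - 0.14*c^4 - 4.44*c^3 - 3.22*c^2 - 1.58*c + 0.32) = -0.59*c^5 + 0.14*c^4 + 5.74*c^3 + 1.06*c^2 + 4.31*c - 1.0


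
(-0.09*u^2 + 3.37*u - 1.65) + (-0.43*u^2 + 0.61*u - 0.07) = -0.52*u^2 + 3.98*u - 1.72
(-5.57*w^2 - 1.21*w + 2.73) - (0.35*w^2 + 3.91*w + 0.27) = -5.92*w^2 - 5.12*w + 2.46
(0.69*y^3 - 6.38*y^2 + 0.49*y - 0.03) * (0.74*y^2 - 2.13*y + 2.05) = 0.5106*y^5 - 6.1909*y^4 + 15.3665*y^3 - 14.1449*y^2 + 1.0684*y - 0.0615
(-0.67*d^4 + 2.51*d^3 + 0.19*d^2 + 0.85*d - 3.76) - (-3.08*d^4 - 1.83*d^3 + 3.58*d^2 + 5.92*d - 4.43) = 2.41*d^4 + 4.34*d^3 - 3.39*d^2 - 5.07*d + 0.67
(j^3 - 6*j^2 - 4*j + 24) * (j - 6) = j^4 - 12*j^3 + 32*j^2 + 48*j - 144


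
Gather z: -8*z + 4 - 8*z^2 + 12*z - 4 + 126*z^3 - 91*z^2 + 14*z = 126*z^3 - 99*z^2 + 18*z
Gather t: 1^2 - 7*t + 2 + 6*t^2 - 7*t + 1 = 6*t^2 - 14*t + 4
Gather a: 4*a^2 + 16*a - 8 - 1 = 4*a^2 + 16*a - 9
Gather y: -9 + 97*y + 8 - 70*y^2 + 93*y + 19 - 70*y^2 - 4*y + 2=-140*y^2 + 186*y + 20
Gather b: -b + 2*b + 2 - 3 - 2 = b - 3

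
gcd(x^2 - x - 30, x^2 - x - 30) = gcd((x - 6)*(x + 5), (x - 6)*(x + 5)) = x^2 - x - 30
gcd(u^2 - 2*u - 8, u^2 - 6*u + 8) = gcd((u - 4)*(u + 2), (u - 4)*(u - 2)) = u - 4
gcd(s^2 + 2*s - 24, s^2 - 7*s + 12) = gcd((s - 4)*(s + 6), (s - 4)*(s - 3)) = s - 4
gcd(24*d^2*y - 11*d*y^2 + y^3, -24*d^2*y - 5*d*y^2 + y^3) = -8*d*y + y^2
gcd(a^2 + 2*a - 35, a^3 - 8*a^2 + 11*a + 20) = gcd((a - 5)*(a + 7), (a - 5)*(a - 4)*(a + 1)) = a - 5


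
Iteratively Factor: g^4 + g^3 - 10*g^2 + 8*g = (g - 1)*(g^3 + 2*g^2 - 8*g) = (g - 1)*(g + 4)*(g^2 - 2*g) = g*(g - 1)*(g + 4)*(g - 2)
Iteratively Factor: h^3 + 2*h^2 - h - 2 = (h - 1)*(h^2 + 3*h + 2) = (h - 1)*(h + 1)*(h + 2)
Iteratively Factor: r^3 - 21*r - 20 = (r - 5)*(r^2 + 5*r + 4) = (r - 5)*(r + 1)*(r + 4)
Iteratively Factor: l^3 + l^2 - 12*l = (l + 4)*(l^2 - 3*l) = (l - 3)*(l + 4)*(l)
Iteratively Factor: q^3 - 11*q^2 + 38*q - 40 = (q - 5)*(q^2 - 6*q + 8) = (q - 5)*(q - 2)*(q - 4)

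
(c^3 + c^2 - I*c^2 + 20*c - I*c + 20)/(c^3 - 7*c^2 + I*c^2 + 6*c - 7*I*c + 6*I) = (c^3 + c^2*(1 - I) + c*(20 - I) + 20)/(c^3 + c^2*(-7 + I) + c*(6 - 7*I) + 6*I)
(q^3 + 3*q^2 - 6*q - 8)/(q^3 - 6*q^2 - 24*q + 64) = (q + 1)/(q - 8)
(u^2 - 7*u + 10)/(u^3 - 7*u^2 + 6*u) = (u^2 - 7*u + 10)/(u*(u^2 - 7*u + 6))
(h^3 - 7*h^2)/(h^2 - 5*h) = h*(h - 7)/(h - 5)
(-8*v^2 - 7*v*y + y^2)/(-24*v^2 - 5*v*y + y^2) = (v + y)/(3*v + y)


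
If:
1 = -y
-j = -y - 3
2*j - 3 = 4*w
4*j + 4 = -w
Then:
No Solution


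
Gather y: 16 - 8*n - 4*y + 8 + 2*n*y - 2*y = -8*n + y*(2*n - 6) + 24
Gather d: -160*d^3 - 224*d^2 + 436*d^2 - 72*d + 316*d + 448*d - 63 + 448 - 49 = -160*d^3 + 212*d^2 + 692*d + 336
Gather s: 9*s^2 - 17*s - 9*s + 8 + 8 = 9*s^2 - 26*s + 16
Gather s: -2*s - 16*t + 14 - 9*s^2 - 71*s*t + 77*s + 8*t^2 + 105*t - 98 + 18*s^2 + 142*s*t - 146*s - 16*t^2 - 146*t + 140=9*s^2 + s*(71*t - 71) - 8*t^2 - 57*t + 56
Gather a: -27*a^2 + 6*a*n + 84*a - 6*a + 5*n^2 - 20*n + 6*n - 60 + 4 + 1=-27*a^2 + a*(6*n + 78) + 5*n^2 - 14*n - 55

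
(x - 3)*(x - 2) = x^2 - 5*x + 6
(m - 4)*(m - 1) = m^2 - 5*m + 4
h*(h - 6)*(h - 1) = h^3 - 7*h^2 + 6*h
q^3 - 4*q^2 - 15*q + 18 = (q - 6)*(q - 1)*(q + 3)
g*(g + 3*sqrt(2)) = g^2 + 3*sqrt(2)*g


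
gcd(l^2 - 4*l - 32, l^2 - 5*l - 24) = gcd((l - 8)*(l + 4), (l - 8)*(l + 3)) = l - 8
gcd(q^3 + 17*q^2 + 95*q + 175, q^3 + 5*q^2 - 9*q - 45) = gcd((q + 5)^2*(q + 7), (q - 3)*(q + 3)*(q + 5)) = q + 5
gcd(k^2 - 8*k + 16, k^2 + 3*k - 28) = k - 4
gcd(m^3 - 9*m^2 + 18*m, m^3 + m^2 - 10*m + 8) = 1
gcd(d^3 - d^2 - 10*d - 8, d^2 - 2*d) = 1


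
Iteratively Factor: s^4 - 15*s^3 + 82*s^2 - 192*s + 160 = (s - 4)*(s^3 - 11*s^2 + 38*s - 40) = (s - 5)*(s - 4)*(s^2 - 6*s + 8) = (s - 5)*(s - 4)^2*(s - 2)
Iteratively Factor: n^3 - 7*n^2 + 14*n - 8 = (n - 2)*(n^2 - 5*n + 4) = (n - 4)*(n - 2)*(n - 1)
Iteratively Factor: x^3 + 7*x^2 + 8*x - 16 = (x + 4)*(x^2 + 3*x - 4) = (x + 4)^2*(x - 1)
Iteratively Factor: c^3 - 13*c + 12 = (c + 4)*(c^2 - 4*c + 3) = (c - 1)*(c + 4)*(c - 3)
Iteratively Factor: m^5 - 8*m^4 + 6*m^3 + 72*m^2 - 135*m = (m + 3)*(m^4 - 11*m^3 + 39*m^2 - 45*m) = (m - 5)*(m + 3)*(m^3 - 6*m^2 + 9*m) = m*(m - 5)*(m + 3)*(m^2 - 6*m + 9) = m*(m - 5)*(m - 3)*(m + 3)*(m - 3)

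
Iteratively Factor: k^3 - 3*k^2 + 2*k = (k - 2)*(k^2 - k) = k*(k - 2)*(k - 1)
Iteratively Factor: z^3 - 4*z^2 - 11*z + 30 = (z - 5)*(z^2 + z - 6) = (z - 5)*(z + 3)*(z - 2)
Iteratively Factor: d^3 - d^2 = (d)*(d^2 - d) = d^2*(d - 1)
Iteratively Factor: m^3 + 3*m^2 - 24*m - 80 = (m - 5)*(m^2 + 8*m + 16) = (m - 5)*(m + 4)*(m + 4)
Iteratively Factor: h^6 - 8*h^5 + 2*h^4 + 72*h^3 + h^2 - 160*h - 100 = (h + 1)*(h^5 - 9*h^4 + 11*h^3 + 61*h^2 - 60*h - 100) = (h - 2)*(h + 1)*(h^4 - 7*h^3 - 3*h^2 + 55*h + 50) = (h - 5)*(h - 2)*(h + 1)*(h^3 - 2*h^2 - 13*h - 10) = (h - 5)*(h - 2)*(h + 1)^2*(h^2 - 3*h - 10) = (h - 5)^2*(h - 2)*(h + 1)^2*(h + 2)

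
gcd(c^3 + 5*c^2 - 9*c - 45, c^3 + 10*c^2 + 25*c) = c + 5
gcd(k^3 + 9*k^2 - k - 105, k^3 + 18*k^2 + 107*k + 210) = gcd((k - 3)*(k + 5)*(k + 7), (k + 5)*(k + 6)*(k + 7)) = k^2 + 12*k + 35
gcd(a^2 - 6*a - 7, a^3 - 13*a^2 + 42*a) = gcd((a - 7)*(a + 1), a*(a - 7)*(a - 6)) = a - 7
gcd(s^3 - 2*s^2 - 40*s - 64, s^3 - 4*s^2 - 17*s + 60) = s + 4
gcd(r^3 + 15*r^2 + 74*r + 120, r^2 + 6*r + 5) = r + 5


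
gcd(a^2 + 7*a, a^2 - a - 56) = a + 7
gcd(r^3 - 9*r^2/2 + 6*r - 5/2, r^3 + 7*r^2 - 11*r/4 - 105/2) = r - 5/2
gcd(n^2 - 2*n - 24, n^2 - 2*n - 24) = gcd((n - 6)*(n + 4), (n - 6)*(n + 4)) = n^2 - 2*n - 24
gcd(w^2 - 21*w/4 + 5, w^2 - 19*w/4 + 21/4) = 1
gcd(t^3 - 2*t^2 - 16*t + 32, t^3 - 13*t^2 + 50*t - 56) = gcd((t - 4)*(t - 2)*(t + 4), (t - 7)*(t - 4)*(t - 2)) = t^2 - 6*t + 8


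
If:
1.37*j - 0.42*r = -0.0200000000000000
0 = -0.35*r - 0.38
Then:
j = -0.35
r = -1.09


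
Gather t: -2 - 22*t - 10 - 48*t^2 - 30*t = -48*t^2 - 52*t - 12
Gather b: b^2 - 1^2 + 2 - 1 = b^2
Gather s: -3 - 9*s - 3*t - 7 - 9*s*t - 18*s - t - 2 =s*(-9*t - 27) - 4*t - 12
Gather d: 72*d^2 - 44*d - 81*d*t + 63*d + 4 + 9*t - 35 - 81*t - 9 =72*d^2 + d*(19 - 81*t) - 72*t - 40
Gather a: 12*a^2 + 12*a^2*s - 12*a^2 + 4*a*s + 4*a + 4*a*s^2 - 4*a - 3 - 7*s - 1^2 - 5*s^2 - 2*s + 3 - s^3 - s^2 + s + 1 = 12*a^2*s + a*(4*s^2 + 4*s) - s^3 - 6*s^2 - 8*s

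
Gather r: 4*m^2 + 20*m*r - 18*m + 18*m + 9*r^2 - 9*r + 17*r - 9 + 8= 4*m^2 + 9*r^2 + r*(20*m + 8) - 1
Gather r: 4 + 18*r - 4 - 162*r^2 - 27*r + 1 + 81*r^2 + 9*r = 1 - 81*r^2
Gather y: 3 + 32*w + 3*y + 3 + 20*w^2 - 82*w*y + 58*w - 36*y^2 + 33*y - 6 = 20*w^2 + 90*w - 36*y^2 + y*(36 - 82*w)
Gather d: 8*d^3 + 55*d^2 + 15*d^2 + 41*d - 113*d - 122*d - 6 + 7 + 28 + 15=8*d^3 + 70*d^2 - 194*d + 44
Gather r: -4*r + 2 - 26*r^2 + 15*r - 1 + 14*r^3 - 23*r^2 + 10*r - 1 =14*r^3 - 49*r^2 + 21*r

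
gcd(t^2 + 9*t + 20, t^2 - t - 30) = t + 5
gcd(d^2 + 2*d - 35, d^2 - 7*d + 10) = d - 5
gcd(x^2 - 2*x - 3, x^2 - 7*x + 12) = x - 3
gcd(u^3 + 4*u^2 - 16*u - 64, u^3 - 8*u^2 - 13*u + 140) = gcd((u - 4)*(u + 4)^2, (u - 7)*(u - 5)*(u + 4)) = u + 4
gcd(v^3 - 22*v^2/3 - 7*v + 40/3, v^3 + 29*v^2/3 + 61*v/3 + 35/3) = v + 5/3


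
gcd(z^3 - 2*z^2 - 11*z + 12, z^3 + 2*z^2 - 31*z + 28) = z^2 - 5*z + 4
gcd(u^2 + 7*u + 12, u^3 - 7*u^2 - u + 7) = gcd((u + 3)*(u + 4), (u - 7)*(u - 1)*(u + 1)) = 1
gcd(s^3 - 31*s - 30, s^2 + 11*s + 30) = s + 5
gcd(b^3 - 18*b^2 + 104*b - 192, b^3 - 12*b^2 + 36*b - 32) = b - 8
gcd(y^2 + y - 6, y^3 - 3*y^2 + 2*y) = y - 2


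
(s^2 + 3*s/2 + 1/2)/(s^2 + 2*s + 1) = (s + 1/2)/(s + 1)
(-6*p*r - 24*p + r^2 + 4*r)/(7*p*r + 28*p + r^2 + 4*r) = (-6*p + r)/(7*p + r)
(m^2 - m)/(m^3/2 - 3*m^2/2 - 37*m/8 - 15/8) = 8*m*(1 - m)/(-4*m^3 + 12*m^2 + 37*m + 15)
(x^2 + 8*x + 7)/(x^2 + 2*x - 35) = (x + 1)/(x - 5)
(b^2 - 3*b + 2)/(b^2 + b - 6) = (b - 1)/(b + 3)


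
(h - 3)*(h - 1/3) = h^2 - 10*h/3 + 1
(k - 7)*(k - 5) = k^2 - 12*k + 35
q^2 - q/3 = q*(q - 1/3)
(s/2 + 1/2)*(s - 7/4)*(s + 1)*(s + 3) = s^4/2 + 13*s^3/8 - 7*s^2/8 - 37*s/8 - 21/8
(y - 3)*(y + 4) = y^2 + y - 12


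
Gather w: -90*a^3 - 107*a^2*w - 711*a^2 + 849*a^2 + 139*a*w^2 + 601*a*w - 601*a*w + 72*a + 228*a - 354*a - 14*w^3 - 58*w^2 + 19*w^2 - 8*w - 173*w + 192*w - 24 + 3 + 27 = -90*a^3 + 138*a^2 - 54*a - 14*w^3 + w^2*(139*a - 39) + w*(11 - 107*a^2) + 6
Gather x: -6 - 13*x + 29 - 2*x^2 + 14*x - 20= -2*x^2 + x + 3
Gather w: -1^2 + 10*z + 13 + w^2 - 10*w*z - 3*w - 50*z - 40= w^2 + w*(-10*z - 3) - 40*z - 28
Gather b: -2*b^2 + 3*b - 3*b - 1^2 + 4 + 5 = 8 - 2*b^2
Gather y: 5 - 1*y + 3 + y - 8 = 0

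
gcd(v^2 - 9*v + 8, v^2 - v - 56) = v - 8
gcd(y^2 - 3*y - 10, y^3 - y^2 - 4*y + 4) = y + 2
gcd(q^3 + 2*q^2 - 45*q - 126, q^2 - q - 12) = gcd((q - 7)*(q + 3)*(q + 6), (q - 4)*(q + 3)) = q + 3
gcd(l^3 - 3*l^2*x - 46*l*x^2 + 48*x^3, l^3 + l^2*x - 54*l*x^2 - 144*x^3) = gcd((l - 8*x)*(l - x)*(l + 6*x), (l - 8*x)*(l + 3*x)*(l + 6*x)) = -l^2 + 2*l*x + 48*x^2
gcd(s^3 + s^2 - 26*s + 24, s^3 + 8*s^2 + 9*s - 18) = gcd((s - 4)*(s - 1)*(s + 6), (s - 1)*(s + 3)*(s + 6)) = s^2 + 5*s - 6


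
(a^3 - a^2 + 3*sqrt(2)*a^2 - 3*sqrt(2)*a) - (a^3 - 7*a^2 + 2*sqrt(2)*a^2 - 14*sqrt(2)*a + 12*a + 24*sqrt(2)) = sqrt(2)*a^2 + 6*a^2 - 12*a + 11*sqrt(2)*a - 24*sqrt(2)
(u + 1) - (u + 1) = 0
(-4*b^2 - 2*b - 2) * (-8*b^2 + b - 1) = 32*b^4 + 12*b^3 + 18*b^2 + 2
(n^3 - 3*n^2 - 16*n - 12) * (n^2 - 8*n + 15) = n^5 - 11*n^4 + 23*n^3 + 71*n^2 - 144*n - 180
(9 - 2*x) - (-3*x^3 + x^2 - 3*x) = 3*x^3 - x^2 + x + 9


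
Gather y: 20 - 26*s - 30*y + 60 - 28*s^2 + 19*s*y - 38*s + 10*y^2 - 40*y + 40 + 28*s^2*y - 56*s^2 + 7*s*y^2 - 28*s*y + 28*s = -84*s^2 - 36*s + y^2*(7*s + 10) + y*(28*s^2 - 9*s - 70) + 120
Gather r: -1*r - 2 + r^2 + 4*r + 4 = r^2 + 3*r + 2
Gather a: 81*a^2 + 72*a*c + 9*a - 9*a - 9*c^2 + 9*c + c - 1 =81*a^2 + 72*a*c - 9*c^2 + 10*c - 1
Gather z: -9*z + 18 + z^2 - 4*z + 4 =z^2 - 13*z + 22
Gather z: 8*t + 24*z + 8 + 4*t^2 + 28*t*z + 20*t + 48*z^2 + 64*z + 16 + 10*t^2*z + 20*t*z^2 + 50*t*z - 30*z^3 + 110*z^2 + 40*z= 4*t^2 + 28*t - 30*z^3 + z^2*(20*t + 158) + z*(10*t^2 + 78*t + 128) + 24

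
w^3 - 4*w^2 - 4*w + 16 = (w - 4)*(w - 2)*(w + 2)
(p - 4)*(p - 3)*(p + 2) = p^3 - 5*p^2 - 2*p + 24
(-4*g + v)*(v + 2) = -4*g*v - 8*g + v^2 + 2*v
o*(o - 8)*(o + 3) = o^3 - 5*o^2 - 24*o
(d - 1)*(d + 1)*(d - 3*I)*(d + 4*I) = d^4 + I*d^3 + 11*d^2 - I*d - 12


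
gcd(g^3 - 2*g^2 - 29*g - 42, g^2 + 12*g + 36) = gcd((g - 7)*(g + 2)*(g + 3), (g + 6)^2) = 1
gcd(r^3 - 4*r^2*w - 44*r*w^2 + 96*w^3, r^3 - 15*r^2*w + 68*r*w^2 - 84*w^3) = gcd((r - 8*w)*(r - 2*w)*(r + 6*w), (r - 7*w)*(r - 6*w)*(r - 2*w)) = r - 2*w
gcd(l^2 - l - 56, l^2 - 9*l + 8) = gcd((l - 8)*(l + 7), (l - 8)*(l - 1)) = l - 8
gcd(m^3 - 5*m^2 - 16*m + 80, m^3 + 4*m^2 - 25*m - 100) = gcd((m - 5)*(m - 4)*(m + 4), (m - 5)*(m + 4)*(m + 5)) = m^2 - m - 20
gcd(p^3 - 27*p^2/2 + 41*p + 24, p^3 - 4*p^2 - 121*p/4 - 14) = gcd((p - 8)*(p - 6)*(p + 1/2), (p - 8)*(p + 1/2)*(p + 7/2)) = p^2 - 15*p/2 - 4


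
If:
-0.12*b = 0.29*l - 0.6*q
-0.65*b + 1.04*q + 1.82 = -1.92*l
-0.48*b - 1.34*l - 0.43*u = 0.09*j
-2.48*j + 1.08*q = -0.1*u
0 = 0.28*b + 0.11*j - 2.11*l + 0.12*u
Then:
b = 6.16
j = 0.29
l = 0.37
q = 1.41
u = -8.09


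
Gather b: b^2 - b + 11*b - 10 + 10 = b^2 + 10*b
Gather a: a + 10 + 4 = a + 14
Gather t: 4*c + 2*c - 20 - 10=6*c - 30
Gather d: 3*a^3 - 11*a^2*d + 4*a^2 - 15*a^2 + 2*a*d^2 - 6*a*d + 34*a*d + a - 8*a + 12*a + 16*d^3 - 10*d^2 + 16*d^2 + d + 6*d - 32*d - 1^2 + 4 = 3*a^3 - 11*a^2 + 5*a + 16*d^3 + d^2*(2*a + 6) + d*(-11*a^2 + 28*a - 25) + 3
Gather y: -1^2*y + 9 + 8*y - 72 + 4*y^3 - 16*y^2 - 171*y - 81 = 4*y^3 - 16*y^2 - 164*y - 144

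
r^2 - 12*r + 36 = (r - 6)^2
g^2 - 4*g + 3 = (g - 3)*(g - 1)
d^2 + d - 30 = (d - 5)*(d + 6)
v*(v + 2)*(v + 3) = v^3 + 5*v^2 + 6*v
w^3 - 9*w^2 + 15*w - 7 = (w - 7)*(w - 1)^2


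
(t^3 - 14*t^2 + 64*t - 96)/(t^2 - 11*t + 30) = (t^2 - 8*t + 16)/(t - 5)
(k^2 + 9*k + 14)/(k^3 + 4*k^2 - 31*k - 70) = 1/(k - 5)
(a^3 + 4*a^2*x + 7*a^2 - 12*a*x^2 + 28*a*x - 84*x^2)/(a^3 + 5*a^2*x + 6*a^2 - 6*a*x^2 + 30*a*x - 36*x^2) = (-a^2 + 2*a*x - 7*a + 14*x)/(-a^2 + a*x - 6*a + 6*x)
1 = 1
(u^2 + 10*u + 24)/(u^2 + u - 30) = (u + 4)/(u - 5)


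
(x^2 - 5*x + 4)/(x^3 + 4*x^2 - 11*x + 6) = (x - 4)/(x^2 + 5*x - 6)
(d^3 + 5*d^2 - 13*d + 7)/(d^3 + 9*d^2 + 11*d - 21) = (d - 1)/(d + 3)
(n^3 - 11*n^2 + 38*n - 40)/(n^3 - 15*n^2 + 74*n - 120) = (n - 2)/(n - 6)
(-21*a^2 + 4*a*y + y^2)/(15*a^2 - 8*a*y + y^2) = (7*a + y)/(-5*a + y)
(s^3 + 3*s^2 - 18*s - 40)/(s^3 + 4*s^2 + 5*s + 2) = (s^2 + s - 20)/(s^2 + 2*s + 1)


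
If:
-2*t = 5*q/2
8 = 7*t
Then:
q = -32/35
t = 8/7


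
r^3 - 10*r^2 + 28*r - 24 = (r - 6)*(r - 2)^2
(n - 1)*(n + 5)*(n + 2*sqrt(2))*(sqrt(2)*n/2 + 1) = sqrt(2)*n^4/2 + 2*sqrt(2)*n^3 + 3*n^3 - sqrt(2)*n^2/2 + 12*n^2 - 15*n + 8*sqrt(2)*n - 10*sqrt(2)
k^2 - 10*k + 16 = (k - 8)*(k - 2)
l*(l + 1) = l^2 + l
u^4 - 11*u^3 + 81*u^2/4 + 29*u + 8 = (u - 8)*(u - 4)*(u + 1/2)^2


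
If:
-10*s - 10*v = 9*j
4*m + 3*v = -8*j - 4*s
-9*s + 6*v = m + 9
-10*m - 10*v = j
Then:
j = 3/7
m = -27/70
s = -51/70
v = 12/35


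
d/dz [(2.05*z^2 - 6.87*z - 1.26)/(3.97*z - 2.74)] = (8.1385*z^2 - 11.234*z + 23.826)/(15.7609*z^2 - 21.7556*z + 7.5076)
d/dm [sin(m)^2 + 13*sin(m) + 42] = (2*sin(m) + 13)*cos(m)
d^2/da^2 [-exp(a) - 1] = -exp(a)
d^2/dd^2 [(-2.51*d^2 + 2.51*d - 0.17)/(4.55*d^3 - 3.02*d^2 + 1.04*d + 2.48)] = (-103.92655*d^6 + 311.77965*d^5 - 177.90864*d^4 + 440.158232*d^3 - 466.796904*d^2 + 127.506672*d - 46.7368)/(94.196375*d^9 - 187.56465*d^8 + 189.08526*d^7 + 40.739152*d^6 - 161.246592*d^5 + 128.46864*d^4 + 38.34272*d^3 - 47.67552*d^2 + 19.189248*d + 15.252992)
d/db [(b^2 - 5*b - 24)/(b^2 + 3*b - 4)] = 4*(2*b^2 + 10*b + 23)/(b^4 + 6*b^3 + b^2 - 24*b + 16)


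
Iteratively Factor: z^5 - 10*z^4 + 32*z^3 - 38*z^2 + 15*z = (z - 1)*(z^4 - 9*z^3 + 23*z^2 - 15*z) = (z - 3)*(z - 1)*(z^3 - 6*z^2 + 5*z) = (z - 3)*(z - 1)^2*(z^2 - 5*z) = (z - 5)*(z - 3)*(z - 1)^2*(z)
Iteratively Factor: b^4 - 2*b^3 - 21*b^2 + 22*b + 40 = (b - 5)*(b^3 + 3*b^2 - 6*b - 8) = (b - 5)*(b + 4)*(b^2 - b - 2) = (b - 5)*(b - 2)*(b + 4)*(b + 1)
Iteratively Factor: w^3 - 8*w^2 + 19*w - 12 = (w - 3)*(w^2 - 5*w + 4) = (w - 4)*(w - 3)*(w - 1)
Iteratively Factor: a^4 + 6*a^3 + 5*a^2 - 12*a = (a + 4)*(a^3 + 2*a^2 - 3*a) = (a - 1)*(a + 4)*(a^2 + 3*a) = a*(a - 1)*(a + 4)*(a + 3)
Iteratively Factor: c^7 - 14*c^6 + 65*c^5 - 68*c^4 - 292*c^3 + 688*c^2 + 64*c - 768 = (c + 2)*(c^6 - 16*c^5 + 97*c^4 - 262*c^3 + 232*c^2 + 224*c - 384) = (c - 2)*(c + 2)*(c^5 - 14*c^4 + 69*c^3 - 124*c^2 - 16*c + 192) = (c - 2)*(c + 1)*(c + 2)*(c^4 - 15*c^3 + 84*c^2 - 208*c + 192) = (c - 3)*(c - 2)*(c + 1)*(c + 2)*(c^3 - 12*c^2 + 48*c - 64) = (c - 4)*(c - 3)*(c - 2)*(c + 1)*(c + 2)*(c^2 - 8*c + 16) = (c - 4)^2*(c - 3)*(c - 2)*(c + 1)*(c + 2)*(c - 4)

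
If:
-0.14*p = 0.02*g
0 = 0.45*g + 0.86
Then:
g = -1.91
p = 0.27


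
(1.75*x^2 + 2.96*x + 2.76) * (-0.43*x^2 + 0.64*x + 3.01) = -0.7525*x^4 - 0.1528*x^3 + 5.9751*x^2 + 10.676*x + 8.3076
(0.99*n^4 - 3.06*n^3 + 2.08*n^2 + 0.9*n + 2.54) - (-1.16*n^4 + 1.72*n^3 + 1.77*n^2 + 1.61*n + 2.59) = 2.15*n^4 - 4.78*n^3 + 0.31*n^2 - 0.71*n - 0.0499999999999998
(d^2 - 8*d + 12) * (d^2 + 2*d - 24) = d^4 - 6*d^3 - 28*d^2 + 216*d - 288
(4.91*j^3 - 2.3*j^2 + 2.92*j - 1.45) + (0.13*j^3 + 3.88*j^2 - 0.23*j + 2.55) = 5.04*j^3 + 1.58*j^2 + 2.69*j + 1.1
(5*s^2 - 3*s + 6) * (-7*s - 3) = -35*s^3 + 6*s^2 - 33*s - 18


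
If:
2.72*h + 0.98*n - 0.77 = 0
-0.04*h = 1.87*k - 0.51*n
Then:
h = 0.283088235294118 - 0.360294117647059*n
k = 0.280434098773199*n - 0.00605536332179931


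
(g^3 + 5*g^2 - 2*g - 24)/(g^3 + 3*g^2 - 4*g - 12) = (g + 4)/(g + 2)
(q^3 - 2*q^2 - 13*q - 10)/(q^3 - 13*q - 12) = (q^2 - 3*q - 10)/(q^2 - q - 12)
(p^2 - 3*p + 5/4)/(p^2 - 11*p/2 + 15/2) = (p - 1/2)/(p - 3)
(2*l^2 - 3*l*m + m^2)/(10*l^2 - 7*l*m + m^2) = (l - m)/(5*l - m)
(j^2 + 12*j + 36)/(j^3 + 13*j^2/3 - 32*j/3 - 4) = 3*(j + 6)/(3*j^2 - 5*j - 2)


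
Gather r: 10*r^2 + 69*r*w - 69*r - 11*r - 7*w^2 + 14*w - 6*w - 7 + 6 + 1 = 10*r^2 + r*(69*w - 80) - 7*w^2 + 8*w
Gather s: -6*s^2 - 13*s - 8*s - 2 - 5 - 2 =-6*s^2 - 21*s - 9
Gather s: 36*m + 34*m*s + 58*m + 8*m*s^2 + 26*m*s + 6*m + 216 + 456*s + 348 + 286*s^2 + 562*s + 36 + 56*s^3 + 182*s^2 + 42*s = 100*m + 56*s^3 + s^2*(8*m + 468) + s*(60*m + 1060) + 600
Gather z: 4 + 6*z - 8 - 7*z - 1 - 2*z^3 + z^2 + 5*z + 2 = -2*z^3 + z^2 + 4*z - 3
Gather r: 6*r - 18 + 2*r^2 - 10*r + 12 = 2*r^2 - 4*r - 6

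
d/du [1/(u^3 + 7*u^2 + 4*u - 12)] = (-3*u^2 - 14*u - 4)/(u^3 + 7*u^2 + 4*u - 12)^2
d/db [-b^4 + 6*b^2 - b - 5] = -4*b^3 + 12*b - 1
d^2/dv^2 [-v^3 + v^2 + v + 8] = 2 - 6*v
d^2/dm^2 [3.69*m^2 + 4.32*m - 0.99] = 7.38000000000000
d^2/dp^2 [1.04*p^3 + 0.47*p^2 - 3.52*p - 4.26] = 6.24*p + 0.94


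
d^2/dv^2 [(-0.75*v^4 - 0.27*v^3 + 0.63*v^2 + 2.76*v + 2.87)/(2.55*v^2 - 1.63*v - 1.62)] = (-9.75375*v^6 + 18.70425*v^5 + 6.63345000000001*v^4 + 5.778324*v^3 + 99.690858*v^2 - 7.417098*v + 27.693178)/(16.581375*v^6 - 31.797225*v^5 - 11.276865*v^4 + 36.070433*v^3 + 7.164126*v^2 - 12.833316*v - 4.251528)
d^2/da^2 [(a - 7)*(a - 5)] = 2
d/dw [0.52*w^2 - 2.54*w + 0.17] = 1.04*w - 2.54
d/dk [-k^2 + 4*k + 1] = 4 - 2*k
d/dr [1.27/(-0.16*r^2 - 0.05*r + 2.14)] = (0.4064*r + 0.0635)/(0.16*r^2 + 0.05*r - 2.14)^2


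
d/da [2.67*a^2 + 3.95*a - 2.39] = 5.34*a + 3.95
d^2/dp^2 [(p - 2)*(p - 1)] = 2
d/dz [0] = 0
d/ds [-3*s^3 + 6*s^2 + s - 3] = -9*s^2 + 12*s + 1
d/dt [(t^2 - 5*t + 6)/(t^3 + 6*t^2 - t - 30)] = (-t^2 + 6*t + 39)/(t^4 + 16*t^3 + 94*t^2 + 240*t + 225)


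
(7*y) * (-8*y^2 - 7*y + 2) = -56*y^3 - 49*y^2 + 14*y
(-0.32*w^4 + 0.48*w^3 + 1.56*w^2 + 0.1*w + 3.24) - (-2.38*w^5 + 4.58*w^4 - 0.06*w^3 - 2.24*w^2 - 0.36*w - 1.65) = 2.38*w^5 - 4.9*w^4 + 0.54*w^3 + 3.8*w^2 + 0.46*w + 4.89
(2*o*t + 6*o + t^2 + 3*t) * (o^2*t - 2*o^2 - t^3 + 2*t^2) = 2*o^3*t^2 + 2*o^3*t - 12*o^3 + o^2*t^3 + o^2*t^2 - 6*o^2*t - 2*o*t^4 - 2*o*t^3 + 12*o*t^2 - t^5 - t^4 + 6*t^3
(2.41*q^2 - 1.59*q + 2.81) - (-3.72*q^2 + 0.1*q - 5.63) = 6.13*q^2 - 1.69*q + 8.44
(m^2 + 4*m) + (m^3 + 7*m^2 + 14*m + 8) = m^3 + 8*m^2 + 18*m + 8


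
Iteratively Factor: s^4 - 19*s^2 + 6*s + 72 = (s + 2)*(s^3 - 2*s^2 - 15*s + 36) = (s + 2)*(s + 4)*(s^2 - 6*s + 9) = (s - 3)*(s + 2)*(s + 4)*(s - 3)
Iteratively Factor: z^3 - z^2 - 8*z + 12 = (z - 2)*(z^2 + z - 6) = (z - 2)^2*(z + 3)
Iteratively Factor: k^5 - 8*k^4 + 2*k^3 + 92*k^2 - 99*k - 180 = (k - 5)*(k^4 - 3*k^3 - 13*k^2 + 27*k + 36) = (k - 5)*(k - 3)*(k^3 - 13*k - 12) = (k - 5)*(k - 3)*(k + 1)*(k^2 - k - 12) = (k - 5)*(k - 4)*(k - 3)*(k + 1)*(k + 3)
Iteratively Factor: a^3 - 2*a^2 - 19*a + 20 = (a - 1)*(a^2 - a - 20) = (a - 1)*(a + 4)*(a - 5)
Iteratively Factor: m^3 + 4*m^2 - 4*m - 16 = (m - 2)*(m^2 + 6*m + 8) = (m - 2)*(m + 2)*(m + 4)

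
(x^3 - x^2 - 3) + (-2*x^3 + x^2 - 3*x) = -x^3 - 3*x - 3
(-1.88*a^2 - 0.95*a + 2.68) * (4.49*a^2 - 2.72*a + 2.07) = -8.4412*a^4 + 0.8481*a^3 + 10.7256*a^2 - 9.2561*a + 5.5476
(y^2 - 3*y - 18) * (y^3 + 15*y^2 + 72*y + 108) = y^5 + 12*y^4 + 9*y^3 - 378*y^2 - 1620*y - 1944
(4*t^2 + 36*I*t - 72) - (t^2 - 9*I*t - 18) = 3*t^2 + 45*I*t - 54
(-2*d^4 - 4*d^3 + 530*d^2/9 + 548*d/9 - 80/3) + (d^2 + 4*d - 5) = -2*d^4 - 4*d^3 + 539*d^2/9 + 584*d/9 - 95/3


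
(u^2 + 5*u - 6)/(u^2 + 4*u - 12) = (u - 1)/(u - 2)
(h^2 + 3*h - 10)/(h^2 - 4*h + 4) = (h + 5)/(h - 2)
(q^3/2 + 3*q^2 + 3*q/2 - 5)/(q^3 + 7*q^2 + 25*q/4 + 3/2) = 2*(q^3 + 6*q^2 + 3*q - 10)/(4*q^3 + 28*q^2 + 25*q + 6)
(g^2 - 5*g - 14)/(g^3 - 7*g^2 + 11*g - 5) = (g^2 - 5*g - 14)/(g^3 - 7*g^2 + 11*g - 5)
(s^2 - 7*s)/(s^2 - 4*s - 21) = s/(s + 3)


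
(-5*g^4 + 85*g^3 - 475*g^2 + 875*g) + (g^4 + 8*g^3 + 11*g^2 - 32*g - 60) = -4*g^4 + 93*g^3 - 464*g^2 + 843*g - 60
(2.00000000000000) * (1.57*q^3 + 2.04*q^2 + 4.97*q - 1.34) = 3.14*q^3 + 4.08*q^2 + 9.94*q - 2.68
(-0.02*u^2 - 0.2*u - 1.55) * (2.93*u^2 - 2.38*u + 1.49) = -0.0586*u^4 - 0.5384*u^3 - 4.0953*u^2 + 3.391*u - 2.3095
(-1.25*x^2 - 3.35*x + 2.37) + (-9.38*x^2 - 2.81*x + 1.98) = -10.63*x^2 - 6.16*x + 4.35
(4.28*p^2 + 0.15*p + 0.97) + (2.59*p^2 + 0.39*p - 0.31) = 6.87*p^2 + 0.54*p + 0.66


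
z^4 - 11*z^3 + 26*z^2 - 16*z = z*(z - 8)*(z - 2)*(z - 1)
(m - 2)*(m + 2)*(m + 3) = m^3 + 3*m^2 - 4*m - 12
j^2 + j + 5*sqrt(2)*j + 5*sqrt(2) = (j + 1)*(j + 5*sqrt(2))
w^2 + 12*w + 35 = (w + 5)*(w + 7)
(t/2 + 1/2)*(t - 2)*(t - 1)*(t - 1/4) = t^4/2 - 9*t^3/8 - t^2/4 + 9*t/8 - 1/4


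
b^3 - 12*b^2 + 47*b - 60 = (b - 5)*(b - 4)*(b - 3)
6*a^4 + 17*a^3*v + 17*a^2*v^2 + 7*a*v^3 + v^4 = (a + v)^2*(2*a + v)*(3*a + v)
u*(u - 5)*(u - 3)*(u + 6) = u^4 - 2*u^3 - 33*u^2 + 90*u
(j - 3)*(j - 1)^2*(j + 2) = j^4 - 3*j^3 - 3*j^2 + 11*j - 6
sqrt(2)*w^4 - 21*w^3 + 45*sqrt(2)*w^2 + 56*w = w*(w - 7*sqrt(2))*(w - 4*sqrt(2))*(sqrt(2)*w + 1)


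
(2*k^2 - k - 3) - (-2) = 2*k^2 - k - 1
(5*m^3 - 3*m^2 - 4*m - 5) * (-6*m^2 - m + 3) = -30*m^5 + 13*m^4 + 42*m^3 + 25*m^2 - 7*m - 15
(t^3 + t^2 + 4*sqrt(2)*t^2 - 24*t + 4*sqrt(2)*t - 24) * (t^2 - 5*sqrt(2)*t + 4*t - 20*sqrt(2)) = t^5 - sqrt(2)*t^4 + 5*t^4 - 60*t^3 - 5*sqrt(2)*t^3 - 320*t^2 + 116*sqrt(2)*t^2 - 256*t + 600*sqrt(2)*t + 480*sqrt(2)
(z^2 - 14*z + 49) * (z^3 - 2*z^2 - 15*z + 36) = z^5 - 16*z^4 + 62*z^3 + 148*z^2 - 1239*z + 1764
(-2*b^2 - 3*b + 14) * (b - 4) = -2*b^3 + 5*b^2 + 26*b - 56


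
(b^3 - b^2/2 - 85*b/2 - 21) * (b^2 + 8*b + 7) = b^5 + 15*b^4/2 - 79*b^3/2 - 729*b^2/2 - 931*b/2 - 147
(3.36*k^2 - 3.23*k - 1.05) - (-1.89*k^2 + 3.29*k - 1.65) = 5.25*k^2 - 6.52*k + 0.6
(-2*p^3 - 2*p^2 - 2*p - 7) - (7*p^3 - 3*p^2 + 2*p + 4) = -9*p^3 + p^2 - 4*p - 11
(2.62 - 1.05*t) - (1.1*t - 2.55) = 5.17 - 2.15*t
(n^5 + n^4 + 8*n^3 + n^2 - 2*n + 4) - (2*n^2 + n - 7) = n^5 + n^4 + 8*n^3 - n^2 - 3*n + 11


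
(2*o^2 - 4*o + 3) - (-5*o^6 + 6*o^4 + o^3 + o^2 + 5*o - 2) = 5*o^6 - 6*o^4 - o^3 + o^2 - 9*o + 5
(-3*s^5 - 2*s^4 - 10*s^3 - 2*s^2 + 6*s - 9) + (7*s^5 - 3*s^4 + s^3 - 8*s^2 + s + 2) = 4*s^5 - 5*s^4 - 9*s^3 - 10*s^2 + 7*s - 7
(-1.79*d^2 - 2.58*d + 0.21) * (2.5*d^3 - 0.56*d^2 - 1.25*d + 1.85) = -4.475*d^5 - 5.4476*d^4 + 4.2073*d^3 - 0.2041*d^2 - 5.0355*d + 0.3885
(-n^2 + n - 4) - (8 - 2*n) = -n^2 + 3*n - 12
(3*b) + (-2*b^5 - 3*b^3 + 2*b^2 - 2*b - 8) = -2*b^5 - 3*b^3 + 2*b^2 + b - 8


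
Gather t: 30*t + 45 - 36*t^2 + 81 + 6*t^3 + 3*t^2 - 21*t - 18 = 6*t^3 - 33*t^2 + 9*t + 108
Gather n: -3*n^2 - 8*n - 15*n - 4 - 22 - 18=-3*n^2 - 23*n - 44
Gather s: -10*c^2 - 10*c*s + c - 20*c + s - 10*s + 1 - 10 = -10*c^2 - 19*c + s*(-10*c - 9) - 9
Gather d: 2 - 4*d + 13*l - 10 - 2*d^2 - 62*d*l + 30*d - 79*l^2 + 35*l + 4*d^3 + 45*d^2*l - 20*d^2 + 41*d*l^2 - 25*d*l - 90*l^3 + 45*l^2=4*d^3 + d^2*(45*l - 22) + d*(41*l^2 - 87*l + 26) - 90*l^3 - 34*l^2 + 48*l - 8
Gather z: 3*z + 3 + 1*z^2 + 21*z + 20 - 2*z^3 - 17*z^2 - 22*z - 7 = -2*z^3 - 16*z^2 + 2*z + 16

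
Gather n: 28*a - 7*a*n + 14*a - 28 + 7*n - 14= 42*a + n*(7 - 7*a) - 42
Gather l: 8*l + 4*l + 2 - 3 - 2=12*l - 3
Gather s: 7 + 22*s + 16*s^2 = 16*s^2 + 22*s + 7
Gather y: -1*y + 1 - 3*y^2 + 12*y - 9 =-3*y^2 + 11*y - 8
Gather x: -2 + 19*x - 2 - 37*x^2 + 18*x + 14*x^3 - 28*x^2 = 14*x^3 - 65*x^2 + 37*x - 4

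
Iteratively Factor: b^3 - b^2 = (b)*(b^2 - b) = b*(b - 1)*(b)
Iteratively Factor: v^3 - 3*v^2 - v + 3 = (v - 1)*(v^2 - 2*v - 3) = (v - 1)*(v + 1)*(v - 3)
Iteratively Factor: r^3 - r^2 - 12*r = (r)*(r^2 - r - 12) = r*(r - 4)*(r + 3)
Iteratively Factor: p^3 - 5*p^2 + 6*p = (p)*(p^2 - 5*p + 6) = p*(p - 2)*(p - 3)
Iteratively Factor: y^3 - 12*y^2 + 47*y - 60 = (y - 4)*(y^2 - 8*y + 15) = (y - 4)*(y - 3)*(y - 5)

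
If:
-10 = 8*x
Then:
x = -5/4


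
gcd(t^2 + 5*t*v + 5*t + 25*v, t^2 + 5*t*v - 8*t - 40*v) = t + 5*v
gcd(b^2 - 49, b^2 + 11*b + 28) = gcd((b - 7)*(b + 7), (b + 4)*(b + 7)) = b + 7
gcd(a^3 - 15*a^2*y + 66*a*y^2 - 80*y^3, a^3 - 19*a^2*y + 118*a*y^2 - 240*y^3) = a^2 - 13*a*y + 40*y^2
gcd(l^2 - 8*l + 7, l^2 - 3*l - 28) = l - 7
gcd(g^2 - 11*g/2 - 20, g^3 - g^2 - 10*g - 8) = 1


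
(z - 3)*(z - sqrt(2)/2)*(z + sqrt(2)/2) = z^3 - 3*z^2 - z/2 + 3/2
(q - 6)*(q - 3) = q^2 - 9*q + 18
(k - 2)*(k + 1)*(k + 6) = k^3 + 5*k^2 - 8*k - 12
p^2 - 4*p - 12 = (p - 6)*(p + 2)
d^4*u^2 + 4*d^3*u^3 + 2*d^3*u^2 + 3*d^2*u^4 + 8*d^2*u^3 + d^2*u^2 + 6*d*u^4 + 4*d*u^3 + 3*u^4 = (d + u)*(d + 3*u)*(d*u + u)^2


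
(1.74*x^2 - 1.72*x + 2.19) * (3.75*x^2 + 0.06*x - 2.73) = 6.525*x^4 - 6.3456*x^3 + 3.3591*x^2 + 4.827*x - 5.9787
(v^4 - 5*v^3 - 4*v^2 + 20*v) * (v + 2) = v^5 - 3*v^4 - 14*v^3 + 12*v^2 + 40*v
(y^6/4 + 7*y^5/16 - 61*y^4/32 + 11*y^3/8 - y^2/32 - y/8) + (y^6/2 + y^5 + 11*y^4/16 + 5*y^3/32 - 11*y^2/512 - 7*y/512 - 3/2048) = 3*y^6/4 + 23*y^5/16 - 39*y^4/32 + 49*y^3/32 - 27*y^2/512 - 71*y/512 - 3/2048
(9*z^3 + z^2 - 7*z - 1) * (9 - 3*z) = -27*z^4 + 78*z^3 + 30*z^2 - 60*z - 9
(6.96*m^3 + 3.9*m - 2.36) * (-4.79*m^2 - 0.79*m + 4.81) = -33.3384*m^5 - 5.4984*m^4 + 14.7966*m^3 + 8.2234*m^2 + 20.6234*m - 11.3516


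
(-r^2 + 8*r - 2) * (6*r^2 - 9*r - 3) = -6*r^4 + 57*r^3 - 81*r^2 - 6*r + 6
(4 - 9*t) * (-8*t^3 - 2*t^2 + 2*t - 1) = 72*t^4 - 14*t^3 - 26*t^2 + 17*t - 4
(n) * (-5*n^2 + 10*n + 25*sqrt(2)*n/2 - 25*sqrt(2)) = -5*n^3 + 10*n^2 + 25*sqrt(2)*n^2/2 - 25*sqrt(2)*n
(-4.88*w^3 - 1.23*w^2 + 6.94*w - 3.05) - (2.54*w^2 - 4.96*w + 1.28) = -4.88*w^3 - 3.77*w^2 + 11.9*w - 4.33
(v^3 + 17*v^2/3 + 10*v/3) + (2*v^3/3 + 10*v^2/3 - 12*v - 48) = 5*v^3/3 + 9*v^2 - 26*v/3 - 48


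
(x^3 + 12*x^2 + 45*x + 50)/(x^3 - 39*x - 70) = (x + 5)/(x - 7)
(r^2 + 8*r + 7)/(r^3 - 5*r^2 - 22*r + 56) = (r^2 + 8*r + 7)/(r^3 - 5*r^2 - 22*r + 56)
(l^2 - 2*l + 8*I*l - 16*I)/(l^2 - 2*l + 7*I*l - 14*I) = (l + 8*I)/(l + 7*I)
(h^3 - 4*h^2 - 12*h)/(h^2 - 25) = h*(h^2 - 4*h - 12)/(h^2 - 25)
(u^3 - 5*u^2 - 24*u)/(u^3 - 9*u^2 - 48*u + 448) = u*(u + 3)/(u^2 - u - 56)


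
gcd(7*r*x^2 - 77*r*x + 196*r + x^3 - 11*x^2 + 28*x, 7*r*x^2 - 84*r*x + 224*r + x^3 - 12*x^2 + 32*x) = 7*r*x - 28*r + x^2 - 4*x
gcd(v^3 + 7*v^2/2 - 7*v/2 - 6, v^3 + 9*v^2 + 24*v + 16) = v^2 + 5*v + 4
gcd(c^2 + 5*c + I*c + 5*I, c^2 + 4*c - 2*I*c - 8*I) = 1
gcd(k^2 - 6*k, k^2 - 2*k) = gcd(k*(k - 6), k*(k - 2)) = k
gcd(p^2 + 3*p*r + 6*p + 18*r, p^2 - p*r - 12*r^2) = p + 3*r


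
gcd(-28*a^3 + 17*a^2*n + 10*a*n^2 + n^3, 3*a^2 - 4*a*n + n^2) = a - n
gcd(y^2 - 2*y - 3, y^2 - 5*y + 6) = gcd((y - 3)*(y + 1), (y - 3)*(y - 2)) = y - 3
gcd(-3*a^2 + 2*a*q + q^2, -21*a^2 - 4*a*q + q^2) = 3*a + q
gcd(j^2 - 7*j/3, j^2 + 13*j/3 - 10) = 1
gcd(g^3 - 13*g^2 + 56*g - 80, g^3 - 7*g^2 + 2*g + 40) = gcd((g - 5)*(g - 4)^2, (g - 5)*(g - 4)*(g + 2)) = g^2 - 9*g + 20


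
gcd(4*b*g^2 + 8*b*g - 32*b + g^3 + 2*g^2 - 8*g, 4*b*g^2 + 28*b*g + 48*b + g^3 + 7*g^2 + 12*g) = 4*b*g + 16*b + g^2 + 4*g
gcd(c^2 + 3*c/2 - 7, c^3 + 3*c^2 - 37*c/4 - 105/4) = c + 7/2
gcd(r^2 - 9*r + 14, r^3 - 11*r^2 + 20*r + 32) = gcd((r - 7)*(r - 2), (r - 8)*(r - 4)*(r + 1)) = 1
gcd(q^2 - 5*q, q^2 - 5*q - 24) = 1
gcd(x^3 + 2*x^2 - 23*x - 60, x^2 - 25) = x - 5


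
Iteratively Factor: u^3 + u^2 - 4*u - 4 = (u + 2)*(u^2 - u - 2) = (u - 2)*(u + 2)*(u + 1)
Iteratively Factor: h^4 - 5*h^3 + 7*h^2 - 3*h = (h - 3)*(h^3 - 2*h^2 + h) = (h - 3)*(h - 1)*(h^2 - h) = (h - 3)*(h - 1)^2*(h)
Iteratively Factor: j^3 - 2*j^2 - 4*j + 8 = (j - 2)*(j^2 - 4) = (j - 2)*(j + 2)*(j - 2)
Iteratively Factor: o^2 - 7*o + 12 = (o - 3)*(o - 4)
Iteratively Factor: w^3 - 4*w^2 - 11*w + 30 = (w + 3)*(w^2 - 7*w + 10) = (w - 5)*(w + 3)*(w - 2)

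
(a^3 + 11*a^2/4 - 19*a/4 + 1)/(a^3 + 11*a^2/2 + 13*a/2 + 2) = (4*a^2 - 5*a + 1)/(2*(2*a^2 + 3*a + 1))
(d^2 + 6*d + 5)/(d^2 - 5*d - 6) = (d + 5)/(d - 6)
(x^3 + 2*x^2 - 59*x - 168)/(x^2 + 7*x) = x - 5 - 24/x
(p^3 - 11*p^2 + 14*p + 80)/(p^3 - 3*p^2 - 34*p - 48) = (p - 5)/(p + 3)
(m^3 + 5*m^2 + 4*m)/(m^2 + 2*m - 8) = m*(m + 1)/(m - 2)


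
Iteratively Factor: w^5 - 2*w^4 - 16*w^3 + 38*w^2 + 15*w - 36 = (w - 1)*(w^4 - w^3 - 17*w^2 + 21*w + 36) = (w - 1)*(w + 4)*(w^3 - 5*w^2 + 3*w + 9) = (w - 3)*(w - 1)*(w + 4)*(w^2 - 2*w - 3) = (w - 3)*(w - 1)*(w + 1)*(w + 4)*(w - 3)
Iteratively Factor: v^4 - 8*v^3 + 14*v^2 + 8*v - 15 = (v - 3)*(v^3 - 5*v^2 - v + 5) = (v - 5)*(v - 3)*(v^2 - 1) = (v - 5)*(v - 3)*(v + 1)*(v - 1)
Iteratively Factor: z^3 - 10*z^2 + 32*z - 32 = (z - 4)*(z^2 - 6*z + 8) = (z - 4)^2*(z - 2)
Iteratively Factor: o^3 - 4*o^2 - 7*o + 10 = (o - 5)*(o^2 + o - 2) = (o - 5)*(o + 2)*(o - 1)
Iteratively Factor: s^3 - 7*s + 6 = (s - 2)*(s^2 + 2*s - 3) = (s - 2)*(s + 3)*(s - 1)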